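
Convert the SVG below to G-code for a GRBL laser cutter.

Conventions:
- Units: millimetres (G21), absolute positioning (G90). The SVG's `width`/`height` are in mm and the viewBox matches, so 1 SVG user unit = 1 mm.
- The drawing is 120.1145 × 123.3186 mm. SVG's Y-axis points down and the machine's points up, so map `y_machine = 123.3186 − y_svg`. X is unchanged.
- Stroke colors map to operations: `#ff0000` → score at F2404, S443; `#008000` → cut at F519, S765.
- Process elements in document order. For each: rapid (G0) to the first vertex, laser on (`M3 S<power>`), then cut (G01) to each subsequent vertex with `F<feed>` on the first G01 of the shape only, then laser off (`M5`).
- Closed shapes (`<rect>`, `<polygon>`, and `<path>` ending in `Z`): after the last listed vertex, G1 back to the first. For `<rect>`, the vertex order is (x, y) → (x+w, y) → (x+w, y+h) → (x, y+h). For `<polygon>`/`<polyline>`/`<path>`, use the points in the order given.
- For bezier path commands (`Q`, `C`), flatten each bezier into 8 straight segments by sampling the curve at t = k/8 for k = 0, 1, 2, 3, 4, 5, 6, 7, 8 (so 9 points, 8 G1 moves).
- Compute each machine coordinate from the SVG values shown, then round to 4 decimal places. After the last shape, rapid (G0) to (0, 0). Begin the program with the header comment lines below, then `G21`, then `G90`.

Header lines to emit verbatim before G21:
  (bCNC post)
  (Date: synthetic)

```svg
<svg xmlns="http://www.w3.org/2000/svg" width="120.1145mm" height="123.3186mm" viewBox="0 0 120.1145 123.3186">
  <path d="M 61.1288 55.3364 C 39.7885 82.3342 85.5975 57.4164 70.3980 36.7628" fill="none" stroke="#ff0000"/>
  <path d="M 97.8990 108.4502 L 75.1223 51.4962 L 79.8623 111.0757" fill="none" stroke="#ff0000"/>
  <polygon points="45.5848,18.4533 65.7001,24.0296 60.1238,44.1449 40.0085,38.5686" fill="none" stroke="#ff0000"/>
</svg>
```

Since the viewBox matches the mm dimensions, user units are millimetres directly. The only transform is the Y-flip y_m = 123.3186 − y_svg.

Shape 1 is a cubic bezier drawn with `<path>`. Its stroke #ff0000 means score at S443, F2404. After flipping Y the toolpath is (61.1288,67.9822) → (56.0235,60.1818) → (55.7116,56.5902) → (58.6913,56.5490) → (63.4606,59.3997) → (68.5178,64.4841) → (72.3610,71.1439) → (73.4883,78.7205) → (70.3980,86.5558).

Shape 2 is a open polyline drawn with `<path>`. Its stroke #ff0000 means score at S443, F2404. After flipping Y the toolpath is (97.8990,14.8684) → (75.1223,71.8224) → (79.8623,12.2429).

Shape 3 is a regular polygon drawn with `<polygon>`. Its stroke #ff0000 means score at S443, F2404. After flipping Y the toolpath is (45.5848,104.8653) → (65.7001,99.2890) → (60.1238,79.1737) → (40.0085,84.7500) → (45.5848,104.8653), returning to the start.

(bCNC post)
(Date: synthetic)
G21
G90
G0 X61.1288 Y67.9822
M3 S443
G01 X56.0235 Y60.1818 F2404
G01 X55.7116 Y56.5902
G01 X58.6913 Y56.5490
G01 X63.4606 Y59.3997
G01 X68.5178 Y64.4841
G01 X72.3610 Y71.1439
G01 X73.4883 Y78.7205
G01 X70.3980 Y86.5558
M5
G0 X97.8990 Y14.8684
M3 S443
G01 X75.1223 Y71.8224 F2404
G01 X79.8623 Y12.2429
M5
G0 X45.5848 Y104.8653
M3 S443
G01 X65.7001 Y99.2890 F2404
G01 X60.1238 Y79.1737
G01 X40.0085 Y84.7500
G01 X45.5848 Y104.8653
M5
G0 X0.0000 Y0.0000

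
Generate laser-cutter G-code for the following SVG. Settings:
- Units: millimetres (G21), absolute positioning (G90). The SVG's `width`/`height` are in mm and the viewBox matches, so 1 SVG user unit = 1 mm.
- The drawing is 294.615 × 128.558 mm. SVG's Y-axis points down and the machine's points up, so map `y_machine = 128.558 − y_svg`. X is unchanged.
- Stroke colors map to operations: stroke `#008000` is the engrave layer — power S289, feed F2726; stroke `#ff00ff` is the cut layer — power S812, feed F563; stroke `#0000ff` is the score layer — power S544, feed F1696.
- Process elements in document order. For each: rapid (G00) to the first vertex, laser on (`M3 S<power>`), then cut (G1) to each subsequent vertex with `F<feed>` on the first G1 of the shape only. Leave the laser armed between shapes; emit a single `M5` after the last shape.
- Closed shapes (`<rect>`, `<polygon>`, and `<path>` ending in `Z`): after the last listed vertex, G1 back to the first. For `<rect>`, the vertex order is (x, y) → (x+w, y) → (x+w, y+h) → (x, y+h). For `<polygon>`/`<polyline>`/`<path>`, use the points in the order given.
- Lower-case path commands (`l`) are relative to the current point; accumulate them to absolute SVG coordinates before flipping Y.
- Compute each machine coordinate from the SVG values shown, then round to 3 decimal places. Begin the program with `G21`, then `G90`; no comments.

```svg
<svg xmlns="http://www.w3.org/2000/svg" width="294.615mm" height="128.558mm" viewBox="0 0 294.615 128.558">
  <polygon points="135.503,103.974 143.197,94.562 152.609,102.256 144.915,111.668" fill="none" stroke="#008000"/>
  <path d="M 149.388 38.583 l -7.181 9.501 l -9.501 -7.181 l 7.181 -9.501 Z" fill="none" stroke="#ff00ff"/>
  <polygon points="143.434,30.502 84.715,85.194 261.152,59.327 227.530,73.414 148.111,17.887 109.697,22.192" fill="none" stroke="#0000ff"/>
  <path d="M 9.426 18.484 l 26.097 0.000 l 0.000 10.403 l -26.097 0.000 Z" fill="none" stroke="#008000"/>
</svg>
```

G21
G90
G00 X135.503 Y24.584
M3 S289
G1 X143.197 Y33.996 F2726
G1 X152.609 Y26.302
G1 X144.915 Y16.890
G1 X135.503 Y24.584
G00 X149.388 Y89.975
M3 S812
G1 X142.207 Y80.474 F563
G1 X132.706 Y87.655
G1 X139.887 Y97.156
G1 X149.388 Y89.975
G00 X143.434 Y98.056
M3 S544
G1 X84.715 Y43.364 F1696
G1 X261.152 Y69.231
G1 X227.530 Y55.144
G1 X148.111 Y110.671
G1 X109.697 Y106.366
G1 X143.434 Y98.056
G00 X9.426 Y110.074
M3 S289
G1 X35.523 Y110.074 F2726
G1 X35.523 Y99.671
G1 X9.426 Y99.671
G1 X9.426 Y110.074
M5

viewBox `0 0 294.615 128.558` with mm width/height → 1 unit = 1 mm. Flip: y_m = 128.558 − y_svg.

**Shape 1** — `<polygon>` regular polygon, stroke `#008000` → engrave (S289, F2726). Machine vertices: (135.503,24.584) → (143.197,33.996) → (152.609,26.302) → (144.915,16.890) → (135.503,24.584). Closed: final G1 returns to the first vertex.

**Shape 2** — `<path>` regular polygon, stroke `#ff00ff` → cut (S812, F563). Machine vertices: (149.388,89.975) → (142.207,80.474) → (132.706,87.655) → (139.887,97.156) → (149.388,89.975). Closed: final G1 returns to the first vertex.

**Shape 3** — `<polygon>` closed polygon, stroke `#0000ff` → score (S544, F1696). Machine vertices: (143.434,98.056) → (84.715,43.364) → (261.152,69.231) → (227.530,55.144) → (148.111,110.671) → (109.697,106.366) → (143.434,98.056). Closed: final G1 returns to the first vertex.

**Shape 4** — `<path>` rectangle, stroke `#008000` → engrave (S289, F2726). Machine vertices: (9.426,110.074) → (35.523,110.074) → (35.523,99.671) → (9.426,99.671) → (9.426,110.074). Closed: final G1 returns to the first vertex.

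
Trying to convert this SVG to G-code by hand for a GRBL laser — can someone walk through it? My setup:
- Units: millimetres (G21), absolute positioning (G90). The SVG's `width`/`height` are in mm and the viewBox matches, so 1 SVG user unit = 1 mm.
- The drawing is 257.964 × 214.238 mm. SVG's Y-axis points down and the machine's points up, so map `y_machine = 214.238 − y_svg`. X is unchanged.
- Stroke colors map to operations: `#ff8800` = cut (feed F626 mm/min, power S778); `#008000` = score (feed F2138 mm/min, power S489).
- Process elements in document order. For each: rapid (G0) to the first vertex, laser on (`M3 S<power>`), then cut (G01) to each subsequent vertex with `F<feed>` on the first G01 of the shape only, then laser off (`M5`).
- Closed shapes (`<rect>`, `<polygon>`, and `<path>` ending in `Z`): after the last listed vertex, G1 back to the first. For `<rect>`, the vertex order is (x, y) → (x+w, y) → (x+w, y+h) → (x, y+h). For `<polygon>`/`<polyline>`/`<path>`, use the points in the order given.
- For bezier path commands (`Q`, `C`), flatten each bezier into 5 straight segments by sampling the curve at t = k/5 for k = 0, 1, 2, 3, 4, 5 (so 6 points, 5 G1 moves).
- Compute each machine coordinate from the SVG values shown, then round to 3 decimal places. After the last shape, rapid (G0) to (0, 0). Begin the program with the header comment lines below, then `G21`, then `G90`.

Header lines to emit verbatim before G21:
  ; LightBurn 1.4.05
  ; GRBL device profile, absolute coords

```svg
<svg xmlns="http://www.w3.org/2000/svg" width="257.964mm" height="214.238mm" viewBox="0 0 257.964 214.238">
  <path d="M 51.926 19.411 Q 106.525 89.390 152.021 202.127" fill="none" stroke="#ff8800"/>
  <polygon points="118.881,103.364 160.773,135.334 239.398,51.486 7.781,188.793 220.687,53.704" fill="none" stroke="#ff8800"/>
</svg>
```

Since the viewBox matches the mm dimensions, user units are millimetres directly. The only transform is the Y-flip y_m = 214.238 − y_svg.

Shape 1 is a quadratic bezier drawn with `<path>`. Its stroke #ff8800 means cut at S778, F626. After flipping Y the toolpath is (51.926,194.827) → (73.401,165.125) → (94.149,132.003) → (114.168,95.459) → (133.458,55.495) → (152.021,12.111).

Shape 2 is a closed polygon drawn with `<polygon>`. Its stroke #ff8800 means cut at S778, F626. After flipping Y the toolpath is (118.881,110.874) → (160.773,78.904) → (239.398,162.752) → (7.781,25.445) → (220.687,160.534) → (118.881,110.874), returning to the start.

; LightBurn 1.4.05
; GRBL device profile, absolute coords
G21
G90
G0 X51.926 Y194.827
M3 S778
G01 X73.401 Y165.125 F626
G01 X94.149 Y132.003
G01 X114.168 Y95.459
G01 X133.458 Y55.495
G01 X152.021 Y12.111
M5
G0 X118.881 Y110.874
M3 S778
G01 X160.773 Y78.904 F626
G01 X239.398 Y162.752
G01 X7.781 Y25.445
G01 X220.687 Y160.534
G01 X118.881 Y110.874
M5
G0 X0.000 Y0.000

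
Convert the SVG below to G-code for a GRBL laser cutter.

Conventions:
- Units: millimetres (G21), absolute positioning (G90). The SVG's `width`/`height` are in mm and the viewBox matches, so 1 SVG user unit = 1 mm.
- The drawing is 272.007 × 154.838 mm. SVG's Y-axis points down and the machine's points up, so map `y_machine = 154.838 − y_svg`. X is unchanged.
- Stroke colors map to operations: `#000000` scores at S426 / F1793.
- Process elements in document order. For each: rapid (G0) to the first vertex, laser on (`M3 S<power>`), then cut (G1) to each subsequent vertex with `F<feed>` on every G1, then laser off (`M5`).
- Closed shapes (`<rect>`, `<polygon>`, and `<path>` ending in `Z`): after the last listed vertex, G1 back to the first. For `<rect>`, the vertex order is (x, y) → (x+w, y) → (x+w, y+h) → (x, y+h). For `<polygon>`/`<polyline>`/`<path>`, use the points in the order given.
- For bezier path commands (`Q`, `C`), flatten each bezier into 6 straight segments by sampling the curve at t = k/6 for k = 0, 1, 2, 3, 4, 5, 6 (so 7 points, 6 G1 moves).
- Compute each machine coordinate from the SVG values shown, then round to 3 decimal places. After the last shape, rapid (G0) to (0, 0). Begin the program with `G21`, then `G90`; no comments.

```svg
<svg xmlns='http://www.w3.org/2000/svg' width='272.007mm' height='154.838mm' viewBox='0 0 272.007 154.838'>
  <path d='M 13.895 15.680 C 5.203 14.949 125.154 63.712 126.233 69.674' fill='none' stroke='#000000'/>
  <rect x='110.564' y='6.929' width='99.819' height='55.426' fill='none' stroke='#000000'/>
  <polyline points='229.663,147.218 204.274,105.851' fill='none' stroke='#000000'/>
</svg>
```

1 u = 1 mm; y_m = 154.838 − y.

[1] `<path>` cubic bezier, #000000→score S426 F1793: (13.895,139.158) → (19.123,135.826) → (38.917,126.809) → (66.400,114.671) → (94.697,101.975) → (116.933,91.284) → (126.233,85.164)

[2] `<rect>` rectangle, #000000→score S426 F1793: (110.564,147.909) → (210.383,147.909) → (210.383,92.483) → (110.564,92.483) → (110.564,147.909) (closed)

[3] `<polyline>` line segment, #000000→score S426 F1793: (229.663,7.620) → (204.274,48.987)

G21
G90
G0 X13.895 Y139.158
M3 S426
G1 X19.123 Y135.826 F1793
G1 X38.917 Y126.809 F1793
G1 X66.400 Y114.671 F1793
G1 X94.697 Y101.975 F1793
G1 X116.933 Y91.284 F1793
G1 X126.233 Y85.164 F1793
M5
G0 X110.564 Y147.909
M3 S426
G1 X210.383 Y147.909 F1793
G1 X210.383 Y92.483 F1793
G1 X110.564 Y92.483 F1793
G1 X110.564 Y147.909 F1793
M5
G0 X229.663 Y7.620
M3 S426
G1 X204.274 Y48.987 F1793
M5
G0 X0.000 Y0.000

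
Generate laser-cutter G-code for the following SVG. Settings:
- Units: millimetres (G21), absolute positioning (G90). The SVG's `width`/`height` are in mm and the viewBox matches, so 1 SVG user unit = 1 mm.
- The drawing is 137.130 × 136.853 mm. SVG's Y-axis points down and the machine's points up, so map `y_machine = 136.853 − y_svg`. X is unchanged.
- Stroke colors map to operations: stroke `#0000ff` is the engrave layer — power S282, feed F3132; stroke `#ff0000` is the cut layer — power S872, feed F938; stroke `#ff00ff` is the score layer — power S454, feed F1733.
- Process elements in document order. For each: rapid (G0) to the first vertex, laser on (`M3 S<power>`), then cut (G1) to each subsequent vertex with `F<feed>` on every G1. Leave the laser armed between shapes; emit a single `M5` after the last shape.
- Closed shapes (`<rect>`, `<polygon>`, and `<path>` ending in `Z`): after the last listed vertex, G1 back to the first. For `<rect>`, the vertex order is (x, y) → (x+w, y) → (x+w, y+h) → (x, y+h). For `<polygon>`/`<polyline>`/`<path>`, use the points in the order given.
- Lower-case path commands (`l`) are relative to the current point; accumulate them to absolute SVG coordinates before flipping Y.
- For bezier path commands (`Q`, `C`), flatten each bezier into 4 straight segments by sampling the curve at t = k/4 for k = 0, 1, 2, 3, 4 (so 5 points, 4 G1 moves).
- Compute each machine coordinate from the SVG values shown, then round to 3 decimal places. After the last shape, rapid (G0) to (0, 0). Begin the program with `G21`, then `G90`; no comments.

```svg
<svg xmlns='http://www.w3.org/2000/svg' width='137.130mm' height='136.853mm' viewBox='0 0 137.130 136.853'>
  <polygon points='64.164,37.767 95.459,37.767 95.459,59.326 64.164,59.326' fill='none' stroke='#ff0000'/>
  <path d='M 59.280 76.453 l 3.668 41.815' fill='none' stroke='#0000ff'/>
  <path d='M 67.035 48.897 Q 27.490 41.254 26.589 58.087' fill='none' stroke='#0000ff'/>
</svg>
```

G21
G90
G0 X64.164 Y99.086
M3 S872
G1 X95.459 Y99.086 F938
G1 X95.459 Y77.527 F938
G1 X64.164 Y77.527 F938
G1 X64.164 Y99.086 F938
G0 X59.280 Y60.400
M3 S282
G1 X62.948 Y18.585 F3132
G0 X67.035 Y87.956
M3 S282
G1 X49.678 Y90.248 F3132
G1 X37.151 Y89.480 F3132
G1 X29.455 Y85.653 F3132
G1 X26.589 Y78.766 F3132
M5
G0 X0.000 Y0.000

viewBox `0 0 137.130 136.853` with mm width/height → 1 unit = 1 mm. Flip: y_m = 136.853 − y_svg.

**Shape 1** — `<polygon>` rectangle, stroke `#ff0000` → cut (S872, F938). Machine vertices: (64.164,99.086) → (95.459,99.086) → (95.459,77.527) → (64.164,77.527) → (64.164,99.086). Closed: final G1 returns to the first vertex.

**Shape 2** — `<path>` line segment, stroke `#0000ff` → engrave (S282, F3132). Machine vertices: (59.280,60.400) → (62.948,18.585). Open path.

**Shape 3** — `<path>` quadratic bezier, stroke `#0000ff` → engrave (S282, F3132). Control points (SVG): P0=(67.035,48.897), P1=(27.490,41.254), P2=(26.589,58.087); sampled at t=k/4. Machine vertices: (67.035,87.956) → (49.678,90.248) → (37.151,89.480) → (29.455,85.653) → (26.589,78.766). Open path.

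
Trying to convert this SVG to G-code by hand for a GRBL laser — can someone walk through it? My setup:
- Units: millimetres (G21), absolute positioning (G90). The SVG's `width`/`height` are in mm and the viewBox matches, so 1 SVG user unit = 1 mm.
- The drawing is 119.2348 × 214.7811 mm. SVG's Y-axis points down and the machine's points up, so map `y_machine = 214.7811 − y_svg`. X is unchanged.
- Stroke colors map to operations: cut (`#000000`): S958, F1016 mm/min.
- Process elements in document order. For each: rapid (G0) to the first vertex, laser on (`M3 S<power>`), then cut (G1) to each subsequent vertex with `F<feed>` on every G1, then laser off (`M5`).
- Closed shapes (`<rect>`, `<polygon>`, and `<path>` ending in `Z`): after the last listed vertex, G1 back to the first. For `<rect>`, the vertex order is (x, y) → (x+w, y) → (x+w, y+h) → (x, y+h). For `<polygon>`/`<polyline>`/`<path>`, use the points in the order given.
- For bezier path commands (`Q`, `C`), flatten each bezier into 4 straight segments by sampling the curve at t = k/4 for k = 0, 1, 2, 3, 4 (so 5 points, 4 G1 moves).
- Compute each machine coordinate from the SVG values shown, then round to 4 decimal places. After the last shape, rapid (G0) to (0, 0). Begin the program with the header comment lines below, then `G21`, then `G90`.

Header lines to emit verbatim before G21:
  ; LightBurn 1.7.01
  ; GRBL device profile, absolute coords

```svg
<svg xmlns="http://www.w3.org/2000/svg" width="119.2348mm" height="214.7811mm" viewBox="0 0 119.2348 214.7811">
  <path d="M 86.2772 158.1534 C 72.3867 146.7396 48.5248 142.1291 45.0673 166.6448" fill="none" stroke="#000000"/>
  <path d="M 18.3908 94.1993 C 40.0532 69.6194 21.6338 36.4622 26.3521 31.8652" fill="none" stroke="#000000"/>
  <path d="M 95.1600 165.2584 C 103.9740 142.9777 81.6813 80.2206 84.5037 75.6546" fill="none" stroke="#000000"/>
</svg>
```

; LightBurn 1.7.01
; GRBL device profile, absolute coords
G21
G90
G0 X86.2772 Y56.6277
M3 S958
G1 X74.4643 Y63.5636 F1016
G1 X61.7599 Y65.8556 F1016
G1 X51.0116 Y61.4107 F1016
G1 X45.0673 Y48.1363 F1016
M5
G0 X18.3908 Y120.5818
M3 S958
G1 X28.1101 Y140.0447 F1016
G1 X28.7255 Y159.2424 F1016
G1 X26.1639 Y174.6934 F1016
G1 X26.3521 Y182.9159 F1016
M5
G0 X95.1600 Y49.5227
M3 S958
G1 X96.8165 Y72.2809 F1016
G1 X92.0787 Y100.9676 F1016
G1 X86.2175 Y126.3328 F1016
G1 X84.5037 Y139.1265 F1016
M5
G0 X0.0000 Y0.0000

viewBox `0 0 119.2348 214.7811` with mm width/height → 1 unit = 1 mm. Flip: y_m = 214.7811 − y_svg.

**Shape 1** — `<path>` cubic bezier, stroke `#000000` → cut (S958, F1016). Control points (SVG): P0=(86.2772,158.1534), P1=(72.3867,146.7396), P2=(48.5248,142.1291), P3=(45.0673,166.6448); sampled at t=k/4. Machine vertices: (86.2772,56.6277) → (74.4643,63.5636) → (61.7599,65.8556) → (51.0116,61.4107) → (45.0673,48.1363). Open path.

**Shape 2** — `<path>` cubic bezier, stroke `#000000` → cut (S958, F1016). Control points (SVG): P0=(18.3908,94.1993), P1=(40.0532,69.6194), P2=(21.6338,36.4622), P3=(26.3521,31.8652); sampled at t=k/4. Machine vertices: (18.3908,120.5818) → (28.1101,140.0447) → (28.7255,159.2424) → (26.1639,174.6934) → (26.3521,182.9159). Open path.

**Shape 3** — `<path>` cubic bezier, stroke `#000000` → cut (S958, F1016). Control points (SVG): P0=(95.1600,165.2584), P1=(103.9740,142.9777), P2=(81.6813,80.2206), P3=(84.5037,75.6546); sampled at t=k/4. Machine vertices: (95.1600,49.5227) → (96.8165,72.2809) → (92.0787,100.9676) → (86.2175,126.3328) → (84.5037,139.1265). Open path.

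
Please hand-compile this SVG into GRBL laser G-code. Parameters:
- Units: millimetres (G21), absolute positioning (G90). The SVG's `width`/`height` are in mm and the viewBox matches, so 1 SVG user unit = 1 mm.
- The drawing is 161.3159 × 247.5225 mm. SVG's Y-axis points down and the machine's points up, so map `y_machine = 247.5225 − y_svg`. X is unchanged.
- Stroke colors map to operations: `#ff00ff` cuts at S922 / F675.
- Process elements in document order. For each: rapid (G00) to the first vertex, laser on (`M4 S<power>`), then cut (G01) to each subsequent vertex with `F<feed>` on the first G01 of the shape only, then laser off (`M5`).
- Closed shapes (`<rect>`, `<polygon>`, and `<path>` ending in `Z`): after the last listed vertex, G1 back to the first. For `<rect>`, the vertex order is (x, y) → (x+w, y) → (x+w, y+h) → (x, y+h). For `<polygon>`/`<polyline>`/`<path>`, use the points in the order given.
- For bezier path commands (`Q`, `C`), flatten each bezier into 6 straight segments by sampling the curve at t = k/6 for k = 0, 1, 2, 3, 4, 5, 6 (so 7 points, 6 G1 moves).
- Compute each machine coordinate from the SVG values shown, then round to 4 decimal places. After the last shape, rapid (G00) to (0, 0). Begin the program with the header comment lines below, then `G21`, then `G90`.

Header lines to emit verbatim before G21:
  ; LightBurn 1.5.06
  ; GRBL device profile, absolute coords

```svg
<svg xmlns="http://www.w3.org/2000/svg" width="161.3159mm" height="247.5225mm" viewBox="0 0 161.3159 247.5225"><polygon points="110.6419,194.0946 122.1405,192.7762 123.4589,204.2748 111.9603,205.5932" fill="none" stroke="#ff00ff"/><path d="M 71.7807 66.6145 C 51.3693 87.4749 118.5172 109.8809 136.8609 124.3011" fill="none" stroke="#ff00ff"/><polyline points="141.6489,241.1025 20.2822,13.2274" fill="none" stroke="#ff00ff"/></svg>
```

; LightBurn 1.5.06
; GRBL device profile, absolute coords
G21
G90
G00 X110.6419 Y53.4279
M4 S922
G01 X122.1405 Y54.7463 F675
G01 X123.4589 Y43.2477
G01 X111.9603 Y41.9293
G01 X110.6419 Y53.4279
M5
G00 X71.7807 Y180.9080
M4 S922
G01 X68.2403 Y170.3931 F675
G01 X75.5052 Y159.8854
G01 X89.7876 Y149.6496
G01 X107.2996 Y139.9505
G01 X124.2533 Y131.0529
G01 X136.8609 Y123.2214
M5
G00 X141.6489 Y6.4200
M4 S922
G01 X20.2822 Y234.2951 F675
M5
G00 X0.0000 Y0.0000

Since the viewBox matches the mm dimensions, user units are millimetres directly. The only transform is the Y-flip y_m = 247.5225 − y_svg.

Shape 1 is a regular polygon drawn with `<polygon>`. Its stroke #ff00ff means cut at S922, F675. After flipping Y the toolpath is (110.6419,53.4279) → (122.1405,54.7463) → (123.4589,43.2477) → (111.9603,41.9293) → (110.6419,53.4279), returning to the start.

Shape 2 is a cubic bezier drawn with `<path>`. Its stroke #ff00ff means cut at S922, F675. After flipping Y the toolpath is (71.7807,180.9080) → (68.2403,170.3931) → (75.5052,159.8854) → (89.7876,149.6496) → (107.2996,139.9505) → (124.2533,131.0529) → (136.8609,123.2214).

Shape 3 is a line segment drawn with `<polyline>`. Its stroke #ff00ff means cut at S922, F675. After flipping Y the toolpath is (141.6489,6.4200) → (20.2822,234.2951).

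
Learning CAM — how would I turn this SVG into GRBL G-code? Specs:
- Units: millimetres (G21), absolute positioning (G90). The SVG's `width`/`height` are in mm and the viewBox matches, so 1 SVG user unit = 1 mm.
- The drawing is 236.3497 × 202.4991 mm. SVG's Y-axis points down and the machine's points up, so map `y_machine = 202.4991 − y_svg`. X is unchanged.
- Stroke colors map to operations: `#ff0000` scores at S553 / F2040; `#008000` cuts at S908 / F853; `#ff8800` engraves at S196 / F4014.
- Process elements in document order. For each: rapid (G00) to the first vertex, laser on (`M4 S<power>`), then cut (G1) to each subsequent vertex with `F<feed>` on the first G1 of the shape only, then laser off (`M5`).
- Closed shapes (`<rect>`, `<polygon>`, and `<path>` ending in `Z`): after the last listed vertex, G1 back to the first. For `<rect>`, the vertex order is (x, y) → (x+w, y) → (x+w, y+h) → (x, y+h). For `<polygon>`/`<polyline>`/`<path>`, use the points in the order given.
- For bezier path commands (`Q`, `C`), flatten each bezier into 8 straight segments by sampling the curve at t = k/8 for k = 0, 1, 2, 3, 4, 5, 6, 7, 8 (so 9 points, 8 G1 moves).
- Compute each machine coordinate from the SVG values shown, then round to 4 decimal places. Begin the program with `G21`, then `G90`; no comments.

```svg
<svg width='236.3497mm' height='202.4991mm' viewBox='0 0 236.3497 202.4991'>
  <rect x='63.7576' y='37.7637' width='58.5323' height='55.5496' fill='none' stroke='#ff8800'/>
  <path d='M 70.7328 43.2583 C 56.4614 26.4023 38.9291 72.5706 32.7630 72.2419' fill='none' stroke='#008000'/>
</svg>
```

G21
G90
G00 X63.7576 Y164.7354
M4 S196
G1 X122.2899 Y164.7354 F4014
G1 X122.2899 Y109.1858
G1 X63.7576 Y109.1858
G1 X63.7576 Y164.7354
M5
G00 X70.7328 Y159.2408
M4 S908
G1 X65.2567 Y162.8214 F853
G1 X59.6464 Y161.7770
G1 X54.0731 Y157.3910
G1 X48.7084 Y150.9467
G1 X43.7236 Y143.7278
G1 X39.2902 Y137.0176
G1 X35.5795 Y132.0996
G1 X32.7630 Y130.2572
M5

1 u = 1 mm; y_m = 202.4991 − y.

[1] `<rect>` rectangle, #ff8800→engrave S196 F4014: (63.7576,164.7354) → (122.2899,164.7354) → (122.2899,109.1858) → (63.7576,109.1858) → (63.7576,164.7354) (closed)

[2] `<path>` cubic bezier, #008000→cut S908 F853: (70.7328,159.2408) → (65.2567,162.8214) → (59.6464,161.7770) → (54.0731,157.3910) → (48.7084,150.9467) → (43.7236,143.7278) → (39.2902,137.0176) → (35.5795,132.0996) → (32.7630,130.2572)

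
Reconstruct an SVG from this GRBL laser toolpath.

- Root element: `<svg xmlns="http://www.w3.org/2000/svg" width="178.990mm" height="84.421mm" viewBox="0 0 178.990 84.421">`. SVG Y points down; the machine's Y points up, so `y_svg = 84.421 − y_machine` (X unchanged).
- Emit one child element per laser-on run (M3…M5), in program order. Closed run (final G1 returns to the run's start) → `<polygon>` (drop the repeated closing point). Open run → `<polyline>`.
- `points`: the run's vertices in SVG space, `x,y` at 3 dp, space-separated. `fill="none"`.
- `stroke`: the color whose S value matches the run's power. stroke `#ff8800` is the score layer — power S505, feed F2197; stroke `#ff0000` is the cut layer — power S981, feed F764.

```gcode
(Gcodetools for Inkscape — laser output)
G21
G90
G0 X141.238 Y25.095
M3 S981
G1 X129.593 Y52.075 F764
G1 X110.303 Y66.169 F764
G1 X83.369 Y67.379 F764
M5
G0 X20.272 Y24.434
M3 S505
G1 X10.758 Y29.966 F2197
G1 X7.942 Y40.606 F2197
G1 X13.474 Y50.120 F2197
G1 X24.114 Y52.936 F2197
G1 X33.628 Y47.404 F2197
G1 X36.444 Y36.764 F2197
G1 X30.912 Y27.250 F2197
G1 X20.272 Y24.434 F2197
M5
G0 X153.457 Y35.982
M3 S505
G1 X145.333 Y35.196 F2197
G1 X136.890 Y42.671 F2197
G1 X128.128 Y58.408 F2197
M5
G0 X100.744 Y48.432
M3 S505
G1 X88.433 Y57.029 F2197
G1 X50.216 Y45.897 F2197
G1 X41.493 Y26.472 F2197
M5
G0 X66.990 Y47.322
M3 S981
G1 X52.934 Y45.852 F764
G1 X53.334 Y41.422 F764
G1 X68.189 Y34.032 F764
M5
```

<svg xmlns="http://www.w3.org/2000/svg" width="178.990mm" height="84.421mm" viewBox="0 0 178.990 84.421">
  <polyline points="141.238,59.326 129.593,32.346 110.303,18.252 83.369,17.042" fill="none" stroke="#ff0000"/>
  <polygon points="20.272,59.987 10.758,54.455 7.942,43.815 13.474,34.301 24.114,31.485 33.628,37.017 36.444,47.657 30.912,57.171" fill="none" stroke="#ff8800"/>
  <polyline points="153.457,48.439 145.333,49.225 136.890,41.750 128.128,26.013" fill="none" stroke="#ff8800"/>
  <polyline points="100.744,35.989 88.433,27.392 50.216,38.524 41.493,57.949" fill="none" stroke="#ff8800"/>
  <polyline points="66.990,37.099 52.934,38.569 53.334,42.999 68.189,50.389" fill="none" stroke="#ff0000"/>
</svg>

Each laser-on run becomes one SVG element. Flip Y back into SVG space with y_svg = 84.421 − y_machine.

Run 1: power S981 maps to stroke `#ff0000` (cut). The run is open, so emit a `<polyline>` with points (Y-flipped): 141.238,59.326 129.593,32.346 110.303,18.252 83.369,17.042.

Run 2: power S505 maps to stroke `#ff8800` (score). The run returns to its start, so emit a `<polygon>` with points (Y-flipped): 20.272,59.987 10.758,54.455 7.942,43.815 13.474,34.301 24.114,31.485 33.628,37.017 36.444,47.657 30.912,57.171.

Run 3: S505 ⇒ score layer `#ff8800`. The run is open, so emit a `<polyline>` with points (Y-flipped): 153.457,48.439 145.333,49.225 136.890,41.750 128.128,26.013.

Run 4: S505 ⇒ score layer `#ff8800`. The run is open, so emit a `<polyline>` with points (Y-flipped): 100.744,35.989 88.433,27.392 50.216,38.524 41.493,57.949.

Run 5: S981 ⇒ cut layer `#ff0000`. The run is open, so emit a `<polyline>` with points (Y-flipped): 66.990,37.099 52.934,38.569 53.334,42.999 68.189,50.389.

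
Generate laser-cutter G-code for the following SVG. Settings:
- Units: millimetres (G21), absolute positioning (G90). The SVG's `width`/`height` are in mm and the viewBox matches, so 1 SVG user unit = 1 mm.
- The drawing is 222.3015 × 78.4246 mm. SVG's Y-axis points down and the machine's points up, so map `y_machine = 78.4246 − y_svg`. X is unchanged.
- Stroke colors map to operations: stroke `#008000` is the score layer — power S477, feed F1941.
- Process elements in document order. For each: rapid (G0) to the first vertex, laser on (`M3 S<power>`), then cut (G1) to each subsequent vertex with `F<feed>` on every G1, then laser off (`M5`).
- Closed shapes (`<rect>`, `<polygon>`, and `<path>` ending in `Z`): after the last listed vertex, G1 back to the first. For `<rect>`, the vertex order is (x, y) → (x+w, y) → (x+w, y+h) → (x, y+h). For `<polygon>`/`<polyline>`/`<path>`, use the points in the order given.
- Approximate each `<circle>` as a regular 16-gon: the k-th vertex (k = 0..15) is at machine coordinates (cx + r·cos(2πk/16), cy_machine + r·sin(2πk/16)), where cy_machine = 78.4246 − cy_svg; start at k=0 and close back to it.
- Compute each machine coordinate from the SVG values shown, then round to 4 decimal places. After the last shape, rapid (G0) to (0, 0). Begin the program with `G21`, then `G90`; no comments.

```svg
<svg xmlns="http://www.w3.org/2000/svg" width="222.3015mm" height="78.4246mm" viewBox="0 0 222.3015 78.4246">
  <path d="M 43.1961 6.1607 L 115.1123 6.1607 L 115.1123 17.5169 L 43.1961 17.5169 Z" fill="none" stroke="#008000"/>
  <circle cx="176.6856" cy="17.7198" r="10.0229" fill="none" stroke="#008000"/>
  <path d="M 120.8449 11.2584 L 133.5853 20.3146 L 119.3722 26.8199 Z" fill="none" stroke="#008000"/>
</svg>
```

1 u = 1 mm; y_m = 78.4246 − y.

[1] `<path>` rectangle, #008000→score S477 F1941: (43.1961,72.2639) → (115.1123,72.2639) → (115.1123,60.9077) → (43.1961,60.9077) → (43.1961,72.2639) (closed)

[2] `<circle>` circle, #008000→score S477 F1941: (186.7085,60.7048) → (185.9456,64.5404) → (183.7729,67.7921) → (180.5212,69.9648) → (176.6856,70.7277) → (172.8500,69.9648) → (169.5983,67.7921) → (167.4256,64.5404) → (166.6627,60.7048) → (167.4256,56.8692) → (169.5983,53.6175) → (172.8500,51.4448) → (176.6856,50.6819) → (180.5212,51.4448) → (183.7729,53.6175) → (185.9456,56.8692) → (186.7085,60.7048) (closed)

[3] `<path>` regular polygon, #008000→score S477 F1941: (120.8449,67.1662) → (133.5853,58.1100) → (119.3722,51.6047) → (120.8449,67.1662) (closed)

G21
G90
G0 X43.1961 Y72.2639
M3 S477
G1 X115.1123 Y72.2639 F1941
G1 X115.1123 Y60.9077 F1941
G1 X43.1961 Y60.9077 F1941
G1 X43.1961 Y72.2639 F1941
M5
G0 X186.7085 Y60.7048
M3 S477
G1 X185.9456 Y64.5404 F1941
G1 X183.7729 Y67.7921 F1941
G1 X180.5212 Y69.9648 F1941
G1 X176.6856 Y70.7277 F1941
G1 X172.8500 Y69.9648 F1941
G1 X169.5983 Y67.7921 F1941
G1 X167.4256 Y64.5404 F1941
G1 X166.6627 Y60.7048 F1941
G1 X167.4256 Y56.8692 F1941
G1 X169.5983 Y53.6175 F1941
G1 X172.8500 Y51.4448 F1941
G1 X176.6856 Y50.6819 F1941
G1 X180.5212 Y51.4448 F1941
G1 X183.7729 Y53.6175 F1941
G1 X185.9456 Y56.8692 F1941
G1 X186.7085 Y60.7048 F1941
M5
G0 X120.8449 Y67.1662
M3 S477
G1 X133.5853 Y58.1100 F1941
G1 X119.3722 Y51.6047 F1941
G1 X120.8449 Y67.1662 F1941
M5
G0 X0.0000 Y0.0000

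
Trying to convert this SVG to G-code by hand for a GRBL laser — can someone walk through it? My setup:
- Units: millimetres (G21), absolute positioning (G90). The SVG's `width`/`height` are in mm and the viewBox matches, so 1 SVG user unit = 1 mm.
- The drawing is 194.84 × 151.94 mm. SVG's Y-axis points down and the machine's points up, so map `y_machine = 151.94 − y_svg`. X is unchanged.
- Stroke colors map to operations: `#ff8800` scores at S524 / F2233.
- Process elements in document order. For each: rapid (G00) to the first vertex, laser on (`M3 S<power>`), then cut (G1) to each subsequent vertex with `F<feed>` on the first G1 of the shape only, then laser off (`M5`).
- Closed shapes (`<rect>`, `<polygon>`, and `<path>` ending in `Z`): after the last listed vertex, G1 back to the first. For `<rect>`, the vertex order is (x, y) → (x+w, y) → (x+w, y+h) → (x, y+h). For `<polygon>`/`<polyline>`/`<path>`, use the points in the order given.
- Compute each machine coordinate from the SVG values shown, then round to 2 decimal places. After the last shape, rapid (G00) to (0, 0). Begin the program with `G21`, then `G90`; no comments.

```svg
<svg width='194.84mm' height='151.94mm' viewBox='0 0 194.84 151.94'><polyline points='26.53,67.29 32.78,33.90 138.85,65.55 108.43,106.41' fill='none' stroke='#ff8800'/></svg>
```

1 u = 1 mm; y_m = 151.94 − y.

[1] `<polyline>` open polyline, #ff8800→score S524 F2233: (26.53,84.65) → (32.78,118.04) → (138.85,86.39) → (108.43,45.53)

G21
G90
G00 X26.53 Y84.65
M3 S524
G1 X32.78 Y118.04 F2233
G1 X138.85 Y86.39
G1 X108.43 Y45.53
M5
G00 X0.00 Y0.00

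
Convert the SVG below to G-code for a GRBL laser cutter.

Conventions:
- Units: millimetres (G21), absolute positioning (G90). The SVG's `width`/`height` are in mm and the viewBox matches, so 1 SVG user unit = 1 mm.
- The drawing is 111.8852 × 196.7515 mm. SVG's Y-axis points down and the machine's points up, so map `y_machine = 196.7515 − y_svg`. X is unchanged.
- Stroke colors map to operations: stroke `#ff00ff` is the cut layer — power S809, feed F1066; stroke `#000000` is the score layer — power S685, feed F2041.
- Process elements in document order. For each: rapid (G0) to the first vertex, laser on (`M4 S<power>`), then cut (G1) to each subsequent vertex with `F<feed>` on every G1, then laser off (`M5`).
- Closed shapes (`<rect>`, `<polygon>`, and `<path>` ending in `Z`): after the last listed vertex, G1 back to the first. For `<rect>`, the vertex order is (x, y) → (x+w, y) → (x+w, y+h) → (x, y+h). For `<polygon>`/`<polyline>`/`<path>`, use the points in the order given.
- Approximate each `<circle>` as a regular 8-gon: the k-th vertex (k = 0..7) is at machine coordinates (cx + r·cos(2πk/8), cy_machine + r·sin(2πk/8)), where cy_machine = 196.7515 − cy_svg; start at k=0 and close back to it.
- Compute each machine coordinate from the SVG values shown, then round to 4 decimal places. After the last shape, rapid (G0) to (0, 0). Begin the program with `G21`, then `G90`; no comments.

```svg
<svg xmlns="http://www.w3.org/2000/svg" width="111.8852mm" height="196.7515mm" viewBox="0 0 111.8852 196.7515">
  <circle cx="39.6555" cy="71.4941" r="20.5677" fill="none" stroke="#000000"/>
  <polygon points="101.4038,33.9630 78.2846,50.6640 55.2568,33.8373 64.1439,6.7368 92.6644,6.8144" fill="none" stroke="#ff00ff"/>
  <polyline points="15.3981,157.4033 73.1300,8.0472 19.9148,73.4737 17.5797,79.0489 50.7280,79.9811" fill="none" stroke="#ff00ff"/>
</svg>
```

G21
G90
G0 X60.2232 Y125.2574
M4 S685
G1 X54.1991 Y139.8010 F2041
G1 X39.6555 Y145.8251 F2041
G1 X25.1119 Y139.8010 F2041
G1 X19.0878 Y125.2574 F2041
G1 X25.1119 Y110.7138 F2041
G1 X39.6555 Y104.6897 F2041
G1 X54.1991 Y110.7138 F2041
G1 X60.2232 Y125.2574 F2041
M5
G0 X101.4038 Y162.7885
M4 S809
G1 X78.2846 Y146.0875 F1066
G1 X55.2568 Y162.9142 F1066
G1 X64.1439 Y190.0147 F1066
G1 X92.6644 Y189.9371 F1066
G1 X101.4038 Y162.7885 F1066
M5
G0 X15.3981 Y39.3482
M4 S809
G1 X73.1300 Y188.7043 F1066
G1 X19.9148 Y123.2778 F1066
G1 X17.5797 Y117.7026 F1066
G1 X50.7280 Y116.7704 F1066
M5
G0 X0.0000 Y0.0000

Since the viewBox matches the mm dimensions, user units are millimetres directly. The only transform is the Y-flip y_m = 196.7515 − y_svg.

Shape 1 is a circle drawn with `<circle>`. Its stroke #000000 means score at S685, F2041. After flipping Y the toolpath is (60.2232,125.2574) → (54.1991,139.8010) → (39.6555,145.8251) → (25.1119,139.8010) → (19.0878,125.2574) → (25.1119,110.7138) → (39.6555,104.6897) → (54.1991,110.7138) → (60.2232,125.2574), returning to the start.

Shape 2 is a regular polygon drawn with `<polygon>`. Its stroke #ff00ff means cut at S809, F1066. After flipping Y the toolpath is (101.4038,162.7885) → (78.2846,146.0875) → (55.2568,162.9142) → (64.1439,190.0147) → (92.6644,189.9371) → (101.4038,162.7885), returning to the start.

Shape 3 is a open polyline drawn with `<polyline>`. Its stroke #ff00ff means cut at S809, F1066. After flipping Y the toolpath is (15.3981,39.3482) → (73.1300,188.7043) → (19.9148,123.2778) → (17.5797,117.7026) → (50.7280,116.7704).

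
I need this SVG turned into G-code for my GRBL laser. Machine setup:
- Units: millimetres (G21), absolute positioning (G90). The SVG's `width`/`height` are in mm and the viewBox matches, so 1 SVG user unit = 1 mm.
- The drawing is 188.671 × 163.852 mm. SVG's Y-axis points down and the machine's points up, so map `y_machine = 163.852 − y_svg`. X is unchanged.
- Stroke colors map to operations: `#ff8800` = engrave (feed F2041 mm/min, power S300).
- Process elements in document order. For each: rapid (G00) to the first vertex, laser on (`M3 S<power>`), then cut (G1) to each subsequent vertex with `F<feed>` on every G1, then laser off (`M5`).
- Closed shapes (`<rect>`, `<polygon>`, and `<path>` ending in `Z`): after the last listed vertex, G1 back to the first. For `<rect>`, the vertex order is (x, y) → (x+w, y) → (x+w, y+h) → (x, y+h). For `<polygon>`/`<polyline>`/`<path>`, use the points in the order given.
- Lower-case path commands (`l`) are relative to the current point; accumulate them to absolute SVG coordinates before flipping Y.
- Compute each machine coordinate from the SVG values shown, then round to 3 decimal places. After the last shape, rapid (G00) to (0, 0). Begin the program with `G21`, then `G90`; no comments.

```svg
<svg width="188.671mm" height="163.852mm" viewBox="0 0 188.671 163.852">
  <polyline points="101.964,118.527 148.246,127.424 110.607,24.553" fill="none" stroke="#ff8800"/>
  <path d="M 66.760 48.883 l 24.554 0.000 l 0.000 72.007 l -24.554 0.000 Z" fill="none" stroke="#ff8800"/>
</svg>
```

G21
G90
G00 X101.964 Y45.325
M3 S300
G1 X148.246 Y36.428 F2041
G1 X110.607 Y139.299 F2041
M5
G00 X66.760 Y114.969
M3 S300
G1 X91.314 Y114.969 F2041
G1 X91.314 Y42.962 F2041
G1 X66.760 Y42.962 F2041
G1 X66.760 Y114.969 F2041
M5
G00 X0.000 Y0.000

1 u = 1 mm; y_m = 163.852 − y.

[1] `<polyline>` open polyline, #ff8800→engrave S300 F2041: (101.964,45.325) → (148.246,36.428) → (110.607,139.299)

[2] `<path>` rectangle, #ff8800→engrave S300 F2041: (66.760,114.969) → (91.314,114.969) → (91.314,42.962) → (66.760,42.962) → (66.760,114.969) (closed)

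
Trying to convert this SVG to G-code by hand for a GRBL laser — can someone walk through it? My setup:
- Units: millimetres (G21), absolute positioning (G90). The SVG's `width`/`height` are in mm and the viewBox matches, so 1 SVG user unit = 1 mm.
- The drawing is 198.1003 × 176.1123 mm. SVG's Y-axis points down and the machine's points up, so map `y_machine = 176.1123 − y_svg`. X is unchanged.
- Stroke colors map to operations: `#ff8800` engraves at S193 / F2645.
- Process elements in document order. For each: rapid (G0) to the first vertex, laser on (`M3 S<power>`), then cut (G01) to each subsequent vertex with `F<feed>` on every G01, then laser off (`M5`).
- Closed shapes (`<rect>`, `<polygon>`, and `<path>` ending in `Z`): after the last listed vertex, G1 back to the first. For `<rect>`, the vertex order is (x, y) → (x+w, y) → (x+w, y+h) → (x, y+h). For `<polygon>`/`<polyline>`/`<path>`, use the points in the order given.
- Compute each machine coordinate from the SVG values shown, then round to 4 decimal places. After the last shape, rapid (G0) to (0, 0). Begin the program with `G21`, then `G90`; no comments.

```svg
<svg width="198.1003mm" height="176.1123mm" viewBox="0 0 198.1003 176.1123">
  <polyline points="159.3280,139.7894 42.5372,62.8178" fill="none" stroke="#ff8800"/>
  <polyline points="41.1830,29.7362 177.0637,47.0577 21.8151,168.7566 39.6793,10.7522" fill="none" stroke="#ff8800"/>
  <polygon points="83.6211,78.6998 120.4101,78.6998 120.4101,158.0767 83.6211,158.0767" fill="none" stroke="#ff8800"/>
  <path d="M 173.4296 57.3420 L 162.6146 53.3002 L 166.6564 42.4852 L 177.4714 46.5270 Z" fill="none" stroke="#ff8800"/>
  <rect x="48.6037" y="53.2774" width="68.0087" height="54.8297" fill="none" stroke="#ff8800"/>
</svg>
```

G21
G90
G0 X159.3280 Y36.3229
M3 S193
G01 X42.5372 Y113.2945 F2645
M5
G0 X41.1830 Y146.3761
M3 S193
G01 X177.0637 Y129.0546 F2645
G01 X21.8151 Y7.3557 F2645
G01 X39.6793 Y165.3601 F2645
M5
G0 X83.6211 Y97.4125
M3 S193
G01 X120.4101 Y97.4125 F2645
G01 X120.4101 Y18.0356 F2645
G01 X83.6211 Y18.0356 F2645
G01 X83.6211 Y97.4125 F2645
M5
G0 X173.4296 Y118.7703
M3 S193
G01 X162.6146 Y122.8121 F2645
G01 X166.6564 Y133.6271 F2645
G01 X177.4714 Y129.5853 F2645
G01 X173.4296 Y118.7703 F2645
M5
G0 X48.6037 Y122.8349
M3 S193
G01 X116.6124 Y122.8349 F2645
G01 X116.6124 Y68.0052 F2645
G01 X48.6037 Y68.0052 F2645
G01 X48.6037 Y122.8349 F2645
M5
G0 X0.0000 Y0.0000

Since the viewBox matches the mm dimensions, user units are millimetres directly. The only transform is the Y-flip y_m = 176.1123 − y_svg.

Shape 1 is a line segment drawn with `<polyline>`. Its stroke #ff8800 means engrave at S193, F2645. After flipping Y the toolpath is (159.3280,36.3229) → (42.5372,113.2945).

Shape 2 is a open polyline drawn with `<polyline>`. Its stroke #ff8800 means engrave at S193, F2645. After flipping Y the toolpath is (41.1830,146.3761) → (177.0637,129.0546) → (21.8151,7.3557) → (39.6793,165.3601).

Shape 3 is a rectangle drawn with `<polygon>`. Its stroke #ff8800 means engrave at S193, F2645. After flipping Y the toolpath is (83.6211,97.4125) → (120.4101,97.4125) → (120.4101,18.0356) → (83.6211,18.0356) → (83.6211,97.4125), returning to the start.

Shape 4 is a regular polygon drawn with `<path>`. Its stroke #ff8800 means engrave at S193, F2645. After flipping Y the toolpath is (173.4296,118.7703) → (162.6146,122.8121) → (166.6564,133.6271) → (177.4714,129.5853) → (173.4296,118.7703), returning to the start.

Shape 5 is a rectangle drawn with `<rect>`. Its stroke #ff8800 means engrave at S193, F2645. After flipping Y the toolpath is (48.6037,122.8349) → (116.6124,122.8349) → (116.6124,68.0052) → (48.6037,68.0052) → (48.6037,122.8349), returning to the start.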